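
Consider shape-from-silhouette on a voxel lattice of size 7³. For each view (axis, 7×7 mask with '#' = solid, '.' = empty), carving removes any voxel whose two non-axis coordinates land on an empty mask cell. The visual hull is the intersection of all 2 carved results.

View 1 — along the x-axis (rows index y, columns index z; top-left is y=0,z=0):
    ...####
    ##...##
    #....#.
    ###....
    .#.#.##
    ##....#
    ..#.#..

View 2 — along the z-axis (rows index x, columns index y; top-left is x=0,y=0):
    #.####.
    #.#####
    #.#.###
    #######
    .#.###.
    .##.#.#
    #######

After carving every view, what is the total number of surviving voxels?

remaining voxels: 119

before carving: 343 voxels (7×7×7)
V1 x: intersect with YZ mask (22 set) -- 154 left
V2 z: intersect with XY mask (38 set) -- 119 left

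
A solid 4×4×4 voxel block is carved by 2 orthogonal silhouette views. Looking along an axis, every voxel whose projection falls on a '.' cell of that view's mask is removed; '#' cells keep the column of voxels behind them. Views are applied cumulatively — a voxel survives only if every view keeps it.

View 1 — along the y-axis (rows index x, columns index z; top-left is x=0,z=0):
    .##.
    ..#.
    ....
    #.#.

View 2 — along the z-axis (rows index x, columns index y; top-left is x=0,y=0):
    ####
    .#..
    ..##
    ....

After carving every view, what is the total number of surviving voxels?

full grid |V| = 64
after view 1 [y-axis, 5 of 16 cells solid] → remaining = 20
after view 2 [z-axis, 7 of 16 cells solid] → remaining = 9

9 voxels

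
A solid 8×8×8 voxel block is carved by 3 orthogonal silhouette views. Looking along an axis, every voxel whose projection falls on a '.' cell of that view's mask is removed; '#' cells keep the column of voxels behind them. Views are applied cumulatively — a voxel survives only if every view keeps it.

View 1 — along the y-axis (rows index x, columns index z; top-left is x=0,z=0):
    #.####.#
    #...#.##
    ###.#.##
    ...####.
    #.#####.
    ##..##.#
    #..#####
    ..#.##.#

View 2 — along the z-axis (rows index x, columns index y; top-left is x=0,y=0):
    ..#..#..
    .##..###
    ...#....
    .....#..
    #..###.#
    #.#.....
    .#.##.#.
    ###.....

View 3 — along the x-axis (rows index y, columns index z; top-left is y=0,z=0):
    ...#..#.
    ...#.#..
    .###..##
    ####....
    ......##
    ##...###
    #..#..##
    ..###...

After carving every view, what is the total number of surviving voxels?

|visual hull| = 47

before carving: 512 voxels (8×8×8)
step 1: project along y, AND mask (41/64) → |grid| = 328
step 2: project along z, AND mask (23/64) → |grid| = 118
step 3: project along x, AND mask (27/64) → |grid| = 47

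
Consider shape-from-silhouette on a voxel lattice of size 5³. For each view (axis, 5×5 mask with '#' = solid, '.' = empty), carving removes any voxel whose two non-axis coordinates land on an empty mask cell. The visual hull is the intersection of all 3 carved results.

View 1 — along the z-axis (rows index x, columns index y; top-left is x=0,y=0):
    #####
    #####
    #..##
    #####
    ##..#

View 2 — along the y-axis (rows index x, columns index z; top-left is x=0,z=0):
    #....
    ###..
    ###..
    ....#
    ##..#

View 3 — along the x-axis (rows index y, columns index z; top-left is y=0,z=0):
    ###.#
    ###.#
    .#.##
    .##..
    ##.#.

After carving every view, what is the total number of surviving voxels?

start: 5×5×5 = 125 voxels
carve view 1 (along z, XY-mask fill 21/25): 105 voxels remain
carve view 2 (along y, XZ-mask fill 11/25): 43 voxels remain
carve view 3 (along x, YZ-mask fill 16/25): 32 voxels remain

32 voxels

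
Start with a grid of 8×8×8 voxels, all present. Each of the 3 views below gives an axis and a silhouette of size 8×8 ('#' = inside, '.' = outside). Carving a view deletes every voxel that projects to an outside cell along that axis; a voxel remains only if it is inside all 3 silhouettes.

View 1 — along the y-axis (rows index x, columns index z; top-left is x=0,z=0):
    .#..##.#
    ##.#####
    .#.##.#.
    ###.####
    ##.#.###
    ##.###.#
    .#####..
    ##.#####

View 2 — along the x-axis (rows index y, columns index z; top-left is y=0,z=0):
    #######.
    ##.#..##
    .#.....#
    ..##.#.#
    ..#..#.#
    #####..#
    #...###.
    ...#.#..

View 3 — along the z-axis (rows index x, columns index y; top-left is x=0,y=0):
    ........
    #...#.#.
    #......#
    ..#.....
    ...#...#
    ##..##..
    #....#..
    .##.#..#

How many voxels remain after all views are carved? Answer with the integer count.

before carving: 512 voxels (8×8×8)
  1. axis=1 (XZ plane), |mask|=46  ⇒  voxels=368
  2. axis=0 (YZ plane), |mask|=33  ⇒  voxels=191
  3. axis=2 (XY plane), |mask|=18  ⇒  voxels=60

remaining voxels: 60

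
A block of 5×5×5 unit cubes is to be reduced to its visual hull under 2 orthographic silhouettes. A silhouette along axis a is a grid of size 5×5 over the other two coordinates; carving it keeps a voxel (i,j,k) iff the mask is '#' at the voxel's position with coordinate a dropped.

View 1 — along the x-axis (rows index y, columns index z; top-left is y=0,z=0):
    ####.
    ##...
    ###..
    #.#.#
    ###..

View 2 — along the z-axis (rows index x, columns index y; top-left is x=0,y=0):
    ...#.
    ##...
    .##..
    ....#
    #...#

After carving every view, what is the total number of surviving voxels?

before carving: 125 voxels (5×5×5)
after view 1 [x-axis, 15 of 25 cells solid] → remaining = 75
after view 2 [z-axis, 8 of 25 cells solid] → remaining = 24

remaining voxels: 24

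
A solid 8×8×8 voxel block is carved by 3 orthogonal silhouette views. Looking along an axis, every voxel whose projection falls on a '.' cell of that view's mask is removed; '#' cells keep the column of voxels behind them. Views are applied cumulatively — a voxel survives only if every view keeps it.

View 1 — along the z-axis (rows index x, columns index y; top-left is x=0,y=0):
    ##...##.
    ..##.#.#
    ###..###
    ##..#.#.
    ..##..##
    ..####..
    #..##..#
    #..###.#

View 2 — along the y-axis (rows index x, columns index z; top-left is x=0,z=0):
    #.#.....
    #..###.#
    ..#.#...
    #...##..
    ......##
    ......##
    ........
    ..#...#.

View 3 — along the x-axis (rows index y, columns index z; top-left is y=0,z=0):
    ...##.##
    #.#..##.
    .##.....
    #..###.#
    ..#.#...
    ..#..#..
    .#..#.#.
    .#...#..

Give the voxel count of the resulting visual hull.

before carving: 512 voxels (8×8×8)
V1 z: intersect with XY mask (35 set) -- 280 left
V2 y: intersect with XZ mask (18 set) -- 78 left
V3 x: intersect with YZ mask (24 set) -- 26 left

remaining voxels: 26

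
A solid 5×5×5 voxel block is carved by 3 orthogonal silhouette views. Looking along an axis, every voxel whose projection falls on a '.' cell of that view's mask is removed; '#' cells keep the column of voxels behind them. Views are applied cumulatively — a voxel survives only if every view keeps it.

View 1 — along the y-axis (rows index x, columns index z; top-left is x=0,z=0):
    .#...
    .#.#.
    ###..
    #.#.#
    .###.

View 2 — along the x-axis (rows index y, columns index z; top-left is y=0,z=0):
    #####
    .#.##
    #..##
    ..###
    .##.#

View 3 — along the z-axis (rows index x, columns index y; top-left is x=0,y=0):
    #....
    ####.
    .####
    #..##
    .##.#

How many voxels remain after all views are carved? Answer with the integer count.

|visual hull| = 24

initial block: 5^3 = 125
after view 1 [y-axis, 12 of 25 cells solid] → remaining = 60
after view 2 [x-axis, 17 of 25 cells solid] → remaining = 38
after view 3 [z-axis, 15 of 25 cells solid] → remaining = 24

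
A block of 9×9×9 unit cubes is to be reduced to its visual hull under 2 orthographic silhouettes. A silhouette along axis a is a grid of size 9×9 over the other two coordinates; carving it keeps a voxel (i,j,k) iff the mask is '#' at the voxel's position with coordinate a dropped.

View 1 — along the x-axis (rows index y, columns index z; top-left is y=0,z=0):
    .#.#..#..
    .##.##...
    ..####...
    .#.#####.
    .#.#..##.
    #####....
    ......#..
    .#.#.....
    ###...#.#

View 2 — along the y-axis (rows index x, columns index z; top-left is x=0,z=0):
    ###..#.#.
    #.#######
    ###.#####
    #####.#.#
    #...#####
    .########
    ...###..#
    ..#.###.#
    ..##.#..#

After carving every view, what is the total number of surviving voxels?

start: 9×9×9 = 729 voxels
[1] x-view keeps 34 columns → grid now 306
[2] y-view keeps 55 columns → grid now 196

voxel count = 196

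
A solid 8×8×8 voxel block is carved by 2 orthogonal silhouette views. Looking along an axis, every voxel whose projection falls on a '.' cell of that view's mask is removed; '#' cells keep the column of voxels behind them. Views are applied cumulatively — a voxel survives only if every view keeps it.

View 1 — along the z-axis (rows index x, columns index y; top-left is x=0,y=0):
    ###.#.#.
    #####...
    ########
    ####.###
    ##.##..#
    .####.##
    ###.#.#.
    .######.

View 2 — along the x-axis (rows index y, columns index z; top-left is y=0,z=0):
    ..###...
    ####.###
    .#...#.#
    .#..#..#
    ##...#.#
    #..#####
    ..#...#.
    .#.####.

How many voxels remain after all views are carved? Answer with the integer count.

initial block: 8^3 = 512
  1. axis=2 (XY plane), |mask|=47  ⇒  voxels=376
  2. axis=0 (YZ plane), |mask|=33  ⇒  voxels=191

191 voxels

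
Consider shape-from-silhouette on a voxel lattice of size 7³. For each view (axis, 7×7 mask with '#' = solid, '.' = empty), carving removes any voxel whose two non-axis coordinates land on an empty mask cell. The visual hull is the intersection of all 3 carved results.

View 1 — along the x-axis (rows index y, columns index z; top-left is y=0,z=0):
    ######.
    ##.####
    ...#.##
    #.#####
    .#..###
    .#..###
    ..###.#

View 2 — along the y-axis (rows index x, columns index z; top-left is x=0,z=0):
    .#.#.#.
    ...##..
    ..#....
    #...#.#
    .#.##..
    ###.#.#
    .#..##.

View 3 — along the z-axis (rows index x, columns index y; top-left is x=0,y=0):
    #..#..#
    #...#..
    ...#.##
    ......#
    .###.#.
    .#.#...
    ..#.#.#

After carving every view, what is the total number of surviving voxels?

|visual hull| = 34

initial block: 7^3 = 343
step 1: project along x, AND mask (33/49) → |grid| = 231
step 2: project along y, AND mask (20/49) → |grid| = 97
step 3: project along z, AND mask (18/49) → |grid| = 34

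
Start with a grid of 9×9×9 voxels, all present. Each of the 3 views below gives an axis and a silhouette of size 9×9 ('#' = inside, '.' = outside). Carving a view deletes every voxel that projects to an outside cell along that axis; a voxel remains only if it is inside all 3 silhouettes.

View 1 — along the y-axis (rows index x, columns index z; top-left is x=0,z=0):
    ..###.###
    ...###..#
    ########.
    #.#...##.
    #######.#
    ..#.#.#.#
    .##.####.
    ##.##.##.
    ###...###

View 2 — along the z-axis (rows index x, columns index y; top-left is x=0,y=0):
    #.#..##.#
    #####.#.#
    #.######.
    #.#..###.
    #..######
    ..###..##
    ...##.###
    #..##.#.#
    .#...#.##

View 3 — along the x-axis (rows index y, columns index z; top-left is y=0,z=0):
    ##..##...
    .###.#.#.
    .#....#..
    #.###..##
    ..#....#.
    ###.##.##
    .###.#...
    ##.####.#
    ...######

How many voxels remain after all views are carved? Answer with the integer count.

initial block: 9^3 = 729
  1. axis=1 (XZ plane), |mask|=52  ⇒  voxels=468
  2. axis=2 (XY plane), |mask|=50  ⇒  voxels=294
  3. axis=0 (YZ plane), |mask|=43  ⇒  voxels=151

remaining voxels: 151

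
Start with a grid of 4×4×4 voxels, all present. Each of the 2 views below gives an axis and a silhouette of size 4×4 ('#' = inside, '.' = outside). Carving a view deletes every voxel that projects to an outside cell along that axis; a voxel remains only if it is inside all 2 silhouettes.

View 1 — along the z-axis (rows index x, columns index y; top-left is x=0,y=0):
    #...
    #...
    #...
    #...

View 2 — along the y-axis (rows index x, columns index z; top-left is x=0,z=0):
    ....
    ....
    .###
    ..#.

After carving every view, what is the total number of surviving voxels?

|visual hull| = 4

start: 4×4×4 = 64 voxels
V1 z: intersect with XY mask (4 set) -- 16 left
V2 y: intersect with XZ mask (4 set) -- 4 left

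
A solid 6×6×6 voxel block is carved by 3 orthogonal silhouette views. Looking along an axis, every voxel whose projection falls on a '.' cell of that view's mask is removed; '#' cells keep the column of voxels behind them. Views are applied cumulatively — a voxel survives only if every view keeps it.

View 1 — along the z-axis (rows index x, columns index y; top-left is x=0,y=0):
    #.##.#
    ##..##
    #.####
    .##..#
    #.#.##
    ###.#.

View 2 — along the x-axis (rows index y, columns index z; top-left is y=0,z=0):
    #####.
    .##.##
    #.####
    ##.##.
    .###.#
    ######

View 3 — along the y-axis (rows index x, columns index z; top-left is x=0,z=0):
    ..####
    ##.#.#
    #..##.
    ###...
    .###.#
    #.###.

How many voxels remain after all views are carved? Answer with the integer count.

remaining voxels: 71

start: 6×6×6 = 216 voxels
V1 z: intersect with XY mask (24 set) -- 144 left
V2 x: intersect with YZ mask (28 set) -- 116 left
V3 y: intersect with XZ mask (22 set) -- 71 left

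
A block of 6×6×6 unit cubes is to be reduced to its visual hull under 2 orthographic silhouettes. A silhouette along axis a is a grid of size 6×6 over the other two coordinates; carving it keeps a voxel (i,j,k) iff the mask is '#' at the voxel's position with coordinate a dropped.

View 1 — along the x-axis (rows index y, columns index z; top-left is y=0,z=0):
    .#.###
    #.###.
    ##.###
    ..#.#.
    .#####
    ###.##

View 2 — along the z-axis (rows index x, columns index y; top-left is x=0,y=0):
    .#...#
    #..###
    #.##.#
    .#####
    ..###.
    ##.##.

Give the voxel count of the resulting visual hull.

initial block: 6^3 = 216
after view 1 [x-axis, 25 of 36 cells solid] → remaining = 150
after view 2 [z-axis, 22 of 36 cells solid] → remaining = 89

voxel count = 89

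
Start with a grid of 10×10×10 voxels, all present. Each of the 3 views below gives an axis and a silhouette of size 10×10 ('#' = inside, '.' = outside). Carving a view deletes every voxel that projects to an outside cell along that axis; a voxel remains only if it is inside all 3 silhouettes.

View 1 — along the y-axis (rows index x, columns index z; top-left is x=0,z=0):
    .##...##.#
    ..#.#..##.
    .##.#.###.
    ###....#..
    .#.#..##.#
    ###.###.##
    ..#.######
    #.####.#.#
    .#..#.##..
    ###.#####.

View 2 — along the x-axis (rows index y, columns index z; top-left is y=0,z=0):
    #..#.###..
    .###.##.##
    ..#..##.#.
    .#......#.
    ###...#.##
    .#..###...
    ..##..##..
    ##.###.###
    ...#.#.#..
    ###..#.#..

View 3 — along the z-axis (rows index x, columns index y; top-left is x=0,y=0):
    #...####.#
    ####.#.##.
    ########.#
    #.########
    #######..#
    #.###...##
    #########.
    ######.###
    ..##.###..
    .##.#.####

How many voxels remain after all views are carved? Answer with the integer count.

voxel count = 211

full grid |V| = 1000
  1. axis=1 (XZ plane), |mask|=58  ⇒  voxels=580
  2. axis=0 (YZ plane), |mask|=48  ⇒  voxels=277
  3. axis=2 (XY plane), |mask|=75  ⇒  voxels=211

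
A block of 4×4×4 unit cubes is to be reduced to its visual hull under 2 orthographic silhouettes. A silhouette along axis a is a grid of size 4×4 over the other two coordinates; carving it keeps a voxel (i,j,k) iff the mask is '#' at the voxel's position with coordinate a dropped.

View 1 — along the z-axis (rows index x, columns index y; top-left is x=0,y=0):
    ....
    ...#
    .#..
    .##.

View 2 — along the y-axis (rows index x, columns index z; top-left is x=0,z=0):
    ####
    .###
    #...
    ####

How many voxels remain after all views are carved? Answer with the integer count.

voxel count = 12

full grid |V| = 64
V1 z: intersect with XY mask (4 set) -- 16 left
V2 y: intersect with XZ mask (12 set) -- 12 left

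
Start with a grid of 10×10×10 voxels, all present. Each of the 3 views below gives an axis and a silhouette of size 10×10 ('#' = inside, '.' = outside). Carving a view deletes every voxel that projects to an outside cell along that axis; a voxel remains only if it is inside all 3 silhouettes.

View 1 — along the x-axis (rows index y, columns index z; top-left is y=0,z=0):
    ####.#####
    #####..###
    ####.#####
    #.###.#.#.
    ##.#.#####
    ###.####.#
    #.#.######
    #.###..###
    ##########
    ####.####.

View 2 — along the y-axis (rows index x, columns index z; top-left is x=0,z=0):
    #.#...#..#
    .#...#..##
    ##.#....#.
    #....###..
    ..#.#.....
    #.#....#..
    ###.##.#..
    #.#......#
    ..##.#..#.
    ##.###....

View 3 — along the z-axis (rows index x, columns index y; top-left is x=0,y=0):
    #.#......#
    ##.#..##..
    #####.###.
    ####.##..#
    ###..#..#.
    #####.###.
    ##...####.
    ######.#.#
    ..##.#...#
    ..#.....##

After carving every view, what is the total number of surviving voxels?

|visual hull| = 184

start: 10×10×10 = 1000 voxels
carve view 1 (along x, YZ-mask fill 81/100): 810 voxels remain
carve view 2 (along y, XZ-mask fill 39/100): 323 voxels remain
carve view 3 (along z, XY-mask fill 57/100): 184 voxels remain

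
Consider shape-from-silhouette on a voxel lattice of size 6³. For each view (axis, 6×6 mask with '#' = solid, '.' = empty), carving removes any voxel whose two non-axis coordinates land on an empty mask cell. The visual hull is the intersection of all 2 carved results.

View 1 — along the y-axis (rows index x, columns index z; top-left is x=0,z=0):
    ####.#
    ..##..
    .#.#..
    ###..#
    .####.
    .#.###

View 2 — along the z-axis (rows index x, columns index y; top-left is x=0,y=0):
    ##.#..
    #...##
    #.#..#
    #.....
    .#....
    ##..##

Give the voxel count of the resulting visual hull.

remaining voxels: 51

before carving: 216 voxels (6×6×6)
[1] y-view keeps 21 columns → grid now 126
[2] z-view keeps 15 columns → grid now 51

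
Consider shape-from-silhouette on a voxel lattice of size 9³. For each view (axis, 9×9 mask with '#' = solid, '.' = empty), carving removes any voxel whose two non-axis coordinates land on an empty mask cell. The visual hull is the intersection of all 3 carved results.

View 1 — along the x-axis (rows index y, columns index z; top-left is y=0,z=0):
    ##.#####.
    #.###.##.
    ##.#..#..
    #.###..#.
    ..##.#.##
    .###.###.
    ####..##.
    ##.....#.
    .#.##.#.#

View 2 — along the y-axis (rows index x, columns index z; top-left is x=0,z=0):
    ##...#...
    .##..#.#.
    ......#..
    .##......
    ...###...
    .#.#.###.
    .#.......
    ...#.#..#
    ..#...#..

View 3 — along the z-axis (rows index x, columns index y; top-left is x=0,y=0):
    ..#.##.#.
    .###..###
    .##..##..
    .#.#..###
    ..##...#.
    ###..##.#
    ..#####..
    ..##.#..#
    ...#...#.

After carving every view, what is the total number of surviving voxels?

remaining voxels: 64

initial block: 9^3 = 729
V1 x: intersect with YZ mask (47 set) -- 423 left
V2 y: intersect with XZ mask (24 set) -- 128 left
V3 z: intersect with XY mask (39 set) -- 64 left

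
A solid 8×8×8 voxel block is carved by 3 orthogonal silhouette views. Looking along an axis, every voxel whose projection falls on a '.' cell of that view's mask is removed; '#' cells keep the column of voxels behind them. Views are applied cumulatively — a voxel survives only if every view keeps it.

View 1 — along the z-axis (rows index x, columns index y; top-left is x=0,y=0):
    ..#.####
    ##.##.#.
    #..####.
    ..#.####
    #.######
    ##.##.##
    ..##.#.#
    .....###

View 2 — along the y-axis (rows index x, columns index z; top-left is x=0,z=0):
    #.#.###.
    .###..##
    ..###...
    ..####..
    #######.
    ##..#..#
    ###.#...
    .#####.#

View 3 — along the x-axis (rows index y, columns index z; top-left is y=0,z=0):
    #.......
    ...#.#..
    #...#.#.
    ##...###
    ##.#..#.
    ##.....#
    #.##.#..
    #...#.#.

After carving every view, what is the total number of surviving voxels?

74 voxels

start: 8×8×8 = 512 voxels
step 1: project along z, AND mask (40/64) → |grid| = 320
step 2: project along y, AND mask (38/64) → |grid| = 192
step 3: project along x, AND mask (25/64) → |grid| = 74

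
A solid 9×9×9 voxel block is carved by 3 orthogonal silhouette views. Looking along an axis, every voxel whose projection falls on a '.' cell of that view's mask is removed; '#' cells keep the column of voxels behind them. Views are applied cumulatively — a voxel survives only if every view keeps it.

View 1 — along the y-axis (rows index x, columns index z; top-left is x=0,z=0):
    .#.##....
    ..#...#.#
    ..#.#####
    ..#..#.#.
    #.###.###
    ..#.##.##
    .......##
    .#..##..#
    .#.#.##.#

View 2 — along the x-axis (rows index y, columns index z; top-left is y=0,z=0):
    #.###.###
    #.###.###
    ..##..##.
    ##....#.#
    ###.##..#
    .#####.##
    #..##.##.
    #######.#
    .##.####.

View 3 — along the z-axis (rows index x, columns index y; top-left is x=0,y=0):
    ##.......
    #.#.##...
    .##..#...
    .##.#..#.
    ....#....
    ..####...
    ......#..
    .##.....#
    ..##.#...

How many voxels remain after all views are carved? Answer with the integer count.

full grid |V| = 729
carve view 1 (along y, XZ-mask fill 38/81): 342 voxels remain
carve view 2 (along x, YZ-mask fill 54/81): 229 voxels remain
carve view 3 (along z, XY-mask fill 25/81): 65 voxels remain

65 voxels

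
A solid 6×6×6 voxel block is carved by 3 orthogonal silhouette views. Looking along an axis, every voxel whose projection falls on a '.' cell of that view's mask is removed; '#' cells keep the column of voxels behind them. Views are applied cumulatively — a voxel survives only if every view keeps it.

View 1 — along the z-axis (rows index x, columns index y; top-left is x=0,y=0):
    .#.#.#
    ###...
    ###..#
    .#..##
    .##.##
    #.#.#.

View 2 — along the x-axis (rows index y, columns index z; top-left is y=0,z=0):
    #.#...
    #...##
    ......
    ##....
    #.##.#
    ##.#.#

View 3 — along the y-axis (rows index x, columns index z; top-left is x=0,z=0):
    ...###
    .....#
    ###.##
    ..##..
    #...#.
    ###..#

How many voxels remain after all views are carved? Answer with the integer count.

remaining voxels: 25

full grid |V| = 216
V1 z: intersect with XY mask (20 set) -- 120 left
V2 x: intersect with YZ mask (15 set) -- 51 left
V3 y: intersect with XZ mask (17 set) -- 25 left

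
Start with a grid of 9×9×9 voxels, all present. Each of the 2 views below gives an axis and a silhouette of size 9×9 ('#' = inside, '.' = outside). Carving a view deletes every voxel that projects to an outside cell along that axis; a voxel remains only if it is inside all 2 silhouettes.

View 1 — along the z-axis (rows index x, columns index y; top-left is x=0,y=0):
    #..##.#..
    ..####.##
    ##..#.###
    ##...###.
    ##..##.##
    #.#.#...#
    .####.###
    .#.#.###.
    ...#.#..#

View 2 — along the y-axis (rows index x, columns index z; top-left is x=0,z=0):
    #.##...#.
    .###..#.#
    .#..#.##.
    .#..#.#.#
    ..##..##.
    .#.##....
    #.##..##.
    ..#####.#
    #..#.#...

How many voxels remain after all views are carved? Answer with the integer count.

200 voxels

initial block: 9^3 = 729
  1. axis=2 (XY plane), |mask|=46  ⇒  voxels=414
  2. axis=1 (XZ plane), |mask|=38  ⇒  voxels=200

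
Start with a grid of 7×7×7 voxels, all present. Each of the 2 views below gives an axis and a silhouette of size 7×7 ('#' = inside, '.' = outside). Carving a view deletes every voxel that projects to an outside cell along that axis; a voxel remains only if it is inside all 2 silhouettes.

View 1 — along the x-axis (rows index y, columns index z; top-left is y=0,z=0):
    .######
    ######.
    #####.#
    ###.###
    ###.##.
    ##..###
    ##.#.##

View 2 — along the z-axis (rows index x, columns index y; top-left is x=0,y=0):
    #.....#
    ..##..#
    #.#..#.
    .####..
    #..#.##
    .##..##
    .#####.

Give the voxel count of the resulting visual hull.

remaining voxels: 140

before carving: 343 voxels (7×7×7)
[1] x-view keeps 39 columns → grid now 273
[2] z-view keeps 25 columns → grid now 140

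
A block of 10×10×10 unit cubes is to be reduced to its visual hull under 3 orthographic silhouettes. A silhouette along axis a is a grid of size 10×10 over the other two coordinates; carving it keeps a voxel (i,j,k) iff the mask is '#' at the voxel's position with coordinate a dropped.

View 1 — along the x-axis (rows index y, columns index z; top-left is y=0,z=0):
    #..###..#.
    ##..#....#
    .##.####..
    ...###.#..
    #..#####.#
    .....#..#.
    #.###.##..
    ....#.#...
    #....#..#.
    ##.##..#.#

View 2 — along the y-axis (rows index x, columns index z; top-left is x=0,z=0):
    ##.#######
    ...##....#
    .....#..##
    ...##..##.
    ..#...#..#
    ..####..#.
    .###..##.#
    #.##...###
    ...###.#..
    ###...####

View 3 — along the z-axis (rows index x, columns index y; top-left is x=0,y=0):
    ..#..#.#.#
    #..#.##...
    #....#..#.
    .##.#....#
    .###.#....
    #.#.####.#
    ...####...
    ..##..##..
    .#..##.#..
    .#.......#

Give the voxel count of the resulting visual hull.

remaining voxels: 89

start: 10×10×10 = 1000 voxels
  1. axis=0 (YZ plane), |mask|=45  ⇒  voxels=450
  2. axis=1 (XZ plane), |mask|=50  ⇒  voxels=221
  3. axis=2 (XY plane), |mask|=40  ⇒  voxels=89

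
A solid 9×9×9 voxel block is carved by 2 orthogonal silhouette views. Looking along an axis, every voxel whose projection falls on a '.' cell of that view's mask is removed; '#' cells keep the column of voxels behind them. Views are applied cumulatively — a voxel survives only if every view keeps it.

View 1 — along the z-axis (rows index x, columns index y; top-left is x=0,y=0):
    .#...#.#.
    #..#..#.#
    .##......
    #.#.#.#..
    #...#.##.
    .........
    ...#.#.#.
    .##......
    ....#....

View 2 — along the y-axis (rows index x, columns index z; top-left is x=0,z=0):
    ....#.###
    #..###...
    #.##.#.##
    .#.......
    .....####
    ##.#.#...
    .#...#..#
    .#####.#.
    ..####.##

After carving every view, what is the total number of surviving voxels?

remaining voxels: 87

full grid |V| = 729
V1 z: intersect with XY mask (23 set) -- 207 left
V2 y: intersect with XZ mask (38 set) -- 87 left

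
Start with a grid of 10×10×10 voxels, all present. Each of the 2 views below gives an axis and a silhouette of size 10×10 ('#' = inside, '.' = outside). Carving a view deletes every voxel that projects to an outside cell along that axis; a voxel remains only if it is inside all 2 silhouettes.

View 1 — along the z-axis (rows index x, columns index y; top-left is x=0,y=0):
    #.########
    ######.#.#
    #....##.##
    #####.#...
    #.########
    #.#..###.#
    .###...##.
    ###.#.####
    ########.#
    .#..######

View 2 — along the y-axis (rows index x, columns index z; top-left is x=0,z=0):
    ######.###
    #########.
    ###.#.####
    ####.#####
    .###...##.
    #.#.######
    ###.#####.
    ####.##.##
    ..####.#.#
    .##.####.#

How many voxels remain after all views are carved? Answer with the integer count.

before carving: 1000 voxels (10×10×10)
step 1: project along z, AND mask (72/100) → |grid| = 720
step 2: project along y, AND mask (77/100) → |grid| = 547

remaining voxels: 547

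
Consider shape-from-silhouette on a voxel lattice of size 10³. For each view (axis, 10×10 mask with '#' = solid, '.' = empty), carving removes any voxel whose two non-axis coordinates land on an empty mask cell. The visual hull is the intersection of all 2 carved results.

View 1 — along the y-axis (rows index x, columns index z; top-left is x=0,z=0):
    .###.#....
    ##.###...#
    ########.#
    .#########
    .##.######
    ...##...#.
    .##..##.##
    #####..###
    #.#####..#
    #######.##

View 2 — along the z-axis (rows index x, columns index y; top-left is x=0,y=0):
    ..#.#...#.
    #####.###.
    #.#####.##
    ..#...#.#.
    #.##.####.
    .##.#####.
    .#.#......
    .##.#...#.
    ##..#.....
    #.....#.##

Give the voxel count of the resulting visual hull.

before carving: 1000 voxels (10×10×10)
[1] y-view keeps 69 columns → grid now 690
[2] z-view keeps 49 columns → grid now 337

voxel count = 337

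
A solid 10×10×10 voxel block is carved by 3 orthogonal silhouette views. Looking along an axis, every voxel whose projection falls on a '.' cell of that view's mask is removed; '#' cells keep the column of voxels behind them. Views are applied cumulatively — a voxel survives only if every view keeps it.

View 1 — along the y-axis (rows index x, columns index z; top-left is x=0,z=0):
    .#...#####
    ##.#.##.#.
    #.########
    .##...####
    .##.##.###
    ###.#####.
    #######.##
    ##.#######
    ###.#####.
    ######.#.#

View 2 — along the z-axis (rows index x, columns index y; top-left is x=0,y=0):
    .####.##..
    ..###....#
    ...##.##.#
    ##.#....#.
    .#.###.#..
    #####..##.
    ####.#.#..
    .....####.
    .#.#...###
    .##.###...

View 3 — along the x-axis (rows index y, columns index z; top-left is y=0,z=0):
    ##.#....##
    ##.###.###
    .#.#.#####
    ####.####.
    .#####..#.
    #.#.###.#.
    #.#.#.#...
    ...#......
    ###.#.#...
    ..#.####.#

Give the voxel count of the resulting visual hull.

218 voxels

before carving: 1000 voxels (10×10×10)
  1. axis=1 (XZ plane), |mask|=76  ⇒  voxels=760
  2. axis=2 (XY plane), |mask|=51  ⇒  voxels=390
  3. axis=0 (YZ plane), |mask|=56  ⇒  voxels=218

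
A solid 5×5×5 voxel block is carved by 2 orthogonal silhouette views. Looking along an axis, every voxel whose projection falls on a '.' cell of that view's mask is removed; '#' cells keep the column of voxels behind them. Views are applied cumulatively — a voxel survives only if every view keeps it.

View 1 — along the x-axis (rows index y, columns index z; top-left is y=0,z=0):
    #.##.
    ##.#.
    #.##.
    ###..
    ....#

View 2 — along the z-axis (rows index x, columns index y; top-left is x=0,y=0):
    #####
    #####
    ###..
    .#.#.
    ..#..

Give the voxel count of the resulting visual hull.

start: 5×5×5 = 125 voxels
  1. axis=0 (YZ plane), |mask|=13  ⇒  voxels=65
  2. axis=2 (XY plane), |mask|=16  ⇒  voxels=44

remaining voxels: 44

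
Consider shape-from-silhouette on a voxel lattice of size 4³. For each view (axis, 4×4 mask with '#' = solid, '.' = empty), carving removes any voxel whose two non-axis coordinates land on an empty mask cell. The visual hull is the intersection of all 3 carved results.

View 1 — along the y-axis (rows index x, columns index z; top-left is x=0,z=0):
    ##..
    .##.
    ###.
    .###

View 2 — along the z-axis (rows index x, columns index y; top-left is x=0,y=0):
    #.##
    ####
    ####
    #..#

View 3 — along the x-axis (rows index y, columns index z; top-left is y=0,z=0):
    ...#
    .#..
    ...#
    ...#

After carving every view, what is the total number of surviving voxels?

before carving: 64 voxels (4×4×4)
step 1: project along y, AND mask (10/16) → |grid| = 40
step 2: project along z, AND mask (13/16) → |grid| = 32
step 3: project along x, AND mask (4/16) → |grid| = 4

remaining voxels: 4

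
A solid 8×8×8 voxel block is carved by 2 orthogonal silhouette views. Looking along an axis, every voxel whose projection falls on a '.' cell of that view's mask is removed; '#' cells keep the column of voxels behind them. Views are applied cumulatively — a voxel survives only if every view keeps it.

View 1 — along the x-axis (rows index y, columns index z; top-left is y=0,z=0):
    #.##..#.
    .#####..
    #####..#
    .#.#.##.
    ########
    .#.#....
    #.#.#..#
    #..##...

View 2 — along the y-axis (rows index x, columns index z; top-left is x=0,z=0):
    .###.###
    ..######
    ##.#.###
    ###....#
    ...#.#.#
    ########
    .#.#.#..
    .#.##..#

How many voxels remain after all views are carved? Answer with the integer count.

start: 8×8×8 = 512 voxels
  1. axis=0 (YZ plane), |mask|=36  ⇒  voxels=288
  2. axis=1 (XZ plane), |mask|=40  ⇒  voxels=180

voxel count = 180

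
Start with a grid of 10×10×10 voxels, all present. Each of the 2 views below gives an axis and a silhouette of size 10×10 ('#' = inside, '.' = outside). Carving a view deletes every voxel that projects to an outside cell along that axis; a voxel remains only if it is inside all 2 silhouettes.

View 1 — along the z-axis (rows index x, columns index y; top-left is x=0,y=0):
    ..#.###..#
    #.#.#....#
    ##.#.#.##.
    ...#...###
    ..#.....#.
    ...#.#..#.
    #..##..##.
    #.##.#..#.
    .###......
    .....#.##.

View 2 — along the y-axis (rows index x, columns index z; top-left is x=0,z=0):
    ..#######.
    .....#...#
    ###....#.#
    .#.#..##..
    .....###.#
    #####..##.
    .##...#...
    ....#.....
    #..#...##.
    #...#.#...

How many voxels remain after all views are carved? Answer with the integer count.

|visual hull| = 159

initial block: 10^3 = 1000
after view 1 [z-axis, 40 of 100 cells solid] → remaining = 400
after view 2 [y-axis, 40 of 100 cells solid] → remaining = 159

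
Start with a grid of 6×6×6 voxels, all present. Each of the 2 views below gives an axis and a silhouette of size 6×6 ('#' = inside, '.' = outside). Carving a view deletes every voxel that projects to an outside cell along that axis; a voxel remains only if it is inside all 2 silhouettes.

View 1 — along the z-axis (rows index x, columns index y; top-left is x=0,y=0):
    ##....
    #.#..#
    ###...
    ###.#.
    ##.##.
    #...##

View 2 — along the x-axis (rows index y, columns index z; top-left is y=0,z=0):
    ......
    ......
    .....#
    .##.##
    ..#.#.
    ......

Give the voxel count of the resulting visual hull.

start: 6×6×6 = 216 voxels
  1. axis=2 (XY plane), |mask|=19  ⇒  voxels=114
  2. axis=0 (YZ plane), |mask|=7  ⇒  voxels=13

|visual hull| = 13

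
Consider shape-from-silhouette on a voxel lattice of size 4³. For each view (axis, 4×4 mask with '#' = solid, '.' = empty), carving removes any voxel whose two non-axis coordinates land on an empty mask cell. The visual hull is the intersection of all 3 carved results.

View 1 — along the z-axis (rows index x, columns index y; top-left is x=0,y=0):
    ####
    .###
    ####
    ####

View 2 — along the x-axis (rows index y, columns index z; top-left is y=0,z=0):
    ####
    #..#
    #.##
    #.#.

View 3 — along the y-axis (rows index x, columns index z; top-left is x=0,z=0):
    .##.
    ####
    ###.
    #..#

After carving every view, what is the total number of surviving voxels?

voxel count = 26

initial block: 4^3 = 64
  1. axis=2 (XY plane), |mask|=15  ⇒  voxels=60
  2. axis=0 (YZ plane), |mask|=11  ⇒  voxels=40
  3. axis=1 (XZ plane), |mask|=11  ⇒  voxels=26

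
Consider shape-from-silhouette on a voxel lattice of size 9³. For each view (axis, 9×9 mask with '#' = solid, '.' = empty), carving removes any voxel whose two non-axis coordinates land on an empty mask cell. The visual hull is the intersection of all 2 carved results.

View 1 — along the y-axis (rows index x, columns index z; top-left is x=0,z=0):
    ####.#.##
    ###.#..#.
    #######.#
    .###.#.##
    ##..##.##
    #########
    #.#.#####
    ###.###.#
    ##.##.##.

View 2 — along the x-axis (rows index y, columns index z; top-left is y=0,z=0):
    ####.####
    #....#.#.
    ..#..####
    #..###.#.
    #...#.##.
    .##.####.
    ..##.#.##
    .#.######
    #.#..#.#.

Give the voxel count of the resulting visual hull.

voxel count = 319

initial block: 9^3 = 729
after view 1 [y-axis, 61 of 81 cells solid] → remaining = 549
after view 2 [x-axis, 47 of 81 cells solid] → remaining = 319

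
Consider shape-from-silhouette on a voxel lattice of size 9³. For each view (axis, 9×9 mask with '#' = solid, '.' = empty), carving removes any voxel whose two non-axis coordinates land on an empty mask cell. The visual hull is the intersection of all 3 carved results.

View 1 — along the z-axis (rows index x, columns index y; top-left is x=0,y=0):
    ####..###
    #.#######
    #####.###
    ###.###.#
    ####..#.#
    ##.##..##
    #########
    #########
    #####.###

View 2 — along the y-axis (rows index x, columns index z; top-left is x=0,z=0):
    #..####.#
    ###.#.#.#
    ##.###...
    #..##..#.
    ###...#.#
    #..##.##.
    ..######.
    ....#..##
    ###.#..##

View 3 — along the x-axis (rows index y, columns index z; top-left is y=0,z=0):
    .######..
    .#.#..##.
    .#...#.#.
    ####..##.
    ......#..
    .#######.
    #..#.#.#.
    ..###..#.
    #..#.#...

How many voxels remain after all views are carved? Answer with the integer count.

remaining voxels: 152

start: 9×9×9 = 729 voxels
V1 z: intersect with XY mask (68 set) -- 612 left
V2 y: intersect with XZ mask (46 set) -- 347 left
V3 x: intersect with YZ mask (38 set) -- 152 left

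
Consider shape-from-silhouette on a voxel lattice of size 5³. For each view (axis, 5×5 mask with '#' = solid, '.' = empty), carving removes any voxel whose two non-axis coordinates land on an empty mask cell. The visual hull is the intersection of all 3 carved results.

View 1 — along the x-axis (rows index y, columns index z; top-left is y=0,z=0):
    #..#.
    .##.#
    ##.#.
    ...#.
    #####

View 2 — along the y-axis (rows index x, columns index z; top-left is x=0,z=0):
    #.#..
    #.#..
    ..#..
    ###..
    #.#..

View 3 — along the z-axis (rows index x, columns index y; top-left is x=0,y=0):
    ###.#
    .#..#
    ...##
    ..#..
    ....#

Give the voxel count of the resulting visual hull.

remaining voxels: 13

full grid |V| = 125
  1. axis=0 (YZ plane), |mask|=14  ⇒  voxels=70
  2. axis=1 (XZ plane), |mask|=10  ⇒  voxels=25
  3. axis=2 (XY plane), |mask|=10  ⇒  voxels=13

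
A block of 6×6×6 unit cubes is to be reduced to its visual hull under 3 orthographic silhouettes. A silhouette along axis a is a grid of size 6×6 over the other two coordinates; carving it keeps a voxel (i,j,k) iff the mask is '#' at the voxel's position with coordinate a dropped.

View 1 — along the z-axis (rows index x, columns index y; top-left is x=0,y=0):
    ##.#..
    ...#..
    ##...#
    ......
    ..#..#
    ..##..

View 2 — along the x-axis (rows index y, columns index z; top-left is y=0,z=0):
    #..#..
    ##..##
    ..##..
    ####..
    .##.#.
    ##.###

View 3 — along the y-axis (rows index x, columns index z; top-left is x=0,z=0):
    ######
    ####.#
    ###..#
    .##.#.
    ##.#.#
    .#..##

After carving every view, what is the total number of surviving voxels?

voxel count = 27

initial block: 6^3 = 216
step 1: project along z, AND mask (11/36) → |grid| = 66
step 2: project along x, AND mask (20/36) → |grid| = 38
step 3: project along y, AND mask (25/36) → |grid| = 27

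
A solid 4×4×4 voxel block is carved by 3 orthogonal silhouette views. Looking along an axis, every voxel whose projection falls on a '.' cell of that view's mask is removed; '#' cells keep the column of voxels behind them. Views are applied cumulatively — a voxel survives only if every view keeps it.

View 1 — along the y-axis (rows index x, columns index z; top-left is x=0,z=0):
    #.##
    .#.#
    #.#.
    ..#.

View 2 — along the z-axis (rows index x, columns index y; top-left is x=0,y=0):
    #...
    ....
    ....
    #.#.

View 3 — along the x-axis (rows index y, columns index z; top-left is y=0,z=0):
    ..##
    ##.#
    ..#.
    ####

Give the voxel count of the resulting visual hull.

full grid |V| = 64
[1] y-view keeps 8 columns → grid now 32
[2] z-view keeps 3 columns → grid now 5
[3] x-view keeps 10 columns → grid now 4

voxel count = 4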